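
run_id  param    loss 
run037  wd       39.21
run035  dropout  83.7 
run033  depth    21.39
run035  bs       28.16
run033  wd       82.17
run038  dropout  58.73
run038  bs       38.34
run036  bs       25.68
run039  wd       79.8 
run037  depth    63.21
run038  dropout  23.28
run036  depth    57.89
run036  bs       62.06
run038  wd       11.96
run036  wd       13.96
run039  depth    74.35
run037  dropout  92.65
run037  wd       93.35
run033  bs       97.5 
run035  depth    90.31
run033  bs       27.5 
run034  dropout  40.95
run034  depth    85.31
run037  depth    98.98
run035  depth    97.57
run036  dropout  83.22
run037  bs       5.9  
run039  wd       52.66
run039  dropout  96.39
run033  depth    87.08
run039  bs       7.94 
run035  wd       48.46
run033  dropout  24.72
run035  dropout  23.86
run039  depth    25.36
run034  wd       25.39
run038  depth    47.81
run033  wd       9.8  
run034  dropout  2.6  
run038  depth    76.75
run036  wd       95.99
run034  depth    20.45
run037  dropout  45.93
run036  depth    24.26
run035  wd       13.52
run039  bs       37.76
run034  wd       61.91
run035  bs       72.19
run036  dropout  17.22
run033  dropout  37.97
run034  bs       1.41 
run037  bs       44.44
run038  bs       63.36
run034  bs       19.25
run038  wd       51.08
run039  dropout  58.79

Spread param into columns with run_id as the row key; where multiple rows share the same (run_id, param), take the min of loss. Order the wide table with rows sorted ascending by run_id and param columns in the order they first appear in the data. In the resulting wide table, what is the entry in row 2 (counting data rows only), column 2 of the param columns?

With rows sorted ascending by run_id, row 2 is run_id=run034. param columns in first-appearance order: wd, dropout, depth, bs; column 2 is dropout.
Long rows with run_id=run034, param=dropout: min(40.95, 2.6) = 2.6.

2.6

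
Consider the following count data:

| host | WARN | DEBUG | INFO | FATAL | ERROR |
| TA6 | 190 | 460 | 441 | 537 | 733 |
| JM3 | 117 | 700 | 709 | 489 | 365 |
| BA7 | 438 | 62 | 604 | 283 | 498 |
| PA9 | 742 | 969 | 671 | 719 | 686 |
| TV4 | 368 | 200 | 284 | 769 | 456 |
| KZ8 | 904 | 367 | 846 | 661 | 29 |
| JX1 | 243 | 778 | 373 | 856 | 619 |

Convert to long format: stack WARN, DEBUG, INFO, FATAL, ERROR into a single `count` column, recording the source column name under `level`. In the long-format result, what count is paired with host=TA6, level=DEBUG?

Unpivoting turns each (host, wide-column) pair into one long row.
The wide cell at row TA6, column DEBUG holds 460, so the long row (TA6, DEBUG) has count=460.

460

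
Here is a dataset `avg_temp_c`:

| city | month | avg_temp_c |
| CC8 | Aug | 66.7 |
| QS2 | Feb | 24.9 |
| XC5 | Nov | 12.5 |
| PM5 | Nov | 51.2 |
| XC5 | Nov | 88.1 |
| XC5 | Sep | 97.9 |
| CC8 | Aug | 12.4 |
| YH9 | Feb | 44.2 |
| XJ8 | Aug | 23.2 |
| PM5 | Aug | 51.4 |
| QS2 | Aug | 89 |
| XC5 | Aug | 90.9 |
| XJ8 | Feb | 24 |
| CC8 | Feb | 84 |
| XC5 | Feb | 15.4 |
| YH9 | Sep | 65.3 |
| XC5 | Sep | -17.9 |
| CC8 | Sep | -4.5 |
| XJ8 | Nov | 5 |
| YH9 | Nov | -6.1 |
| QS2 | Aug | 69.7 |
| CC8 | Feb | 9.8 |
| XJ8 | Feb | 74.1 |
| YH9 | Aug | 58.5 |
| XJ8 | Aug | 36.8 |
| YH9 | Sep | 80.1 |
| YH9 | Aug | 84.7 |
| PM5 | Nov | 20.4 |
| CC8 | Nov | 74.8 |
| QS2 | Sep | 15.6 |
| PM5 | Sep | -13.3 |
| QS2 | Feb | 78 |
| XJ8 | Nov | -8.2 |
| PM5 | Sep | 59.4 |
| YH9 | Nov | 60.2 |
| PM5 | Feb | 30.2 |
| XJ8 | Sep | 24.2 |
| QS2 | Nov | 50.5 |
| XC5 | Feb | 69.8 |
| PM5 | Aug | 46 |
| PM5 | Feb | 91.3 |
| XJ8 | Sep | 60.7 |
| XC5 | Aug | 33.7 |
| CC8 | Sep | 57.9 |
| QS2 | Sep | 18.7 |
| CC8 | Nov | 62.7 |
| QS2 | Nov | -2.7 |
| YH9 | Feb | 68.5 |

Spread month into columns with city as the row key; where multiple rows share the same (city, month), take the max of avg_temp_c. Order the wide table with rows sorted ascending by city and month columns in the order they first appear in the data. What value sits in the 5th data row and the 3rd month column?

5

With rows sorted ascending by city, row 5 is city=XJ8. month columns in first-appearance order: Aug, Feb, Nov, Sep; column 3 is Nov.
Long rows with city=XJ8, month=Nov: max(5, -8.2) = 5.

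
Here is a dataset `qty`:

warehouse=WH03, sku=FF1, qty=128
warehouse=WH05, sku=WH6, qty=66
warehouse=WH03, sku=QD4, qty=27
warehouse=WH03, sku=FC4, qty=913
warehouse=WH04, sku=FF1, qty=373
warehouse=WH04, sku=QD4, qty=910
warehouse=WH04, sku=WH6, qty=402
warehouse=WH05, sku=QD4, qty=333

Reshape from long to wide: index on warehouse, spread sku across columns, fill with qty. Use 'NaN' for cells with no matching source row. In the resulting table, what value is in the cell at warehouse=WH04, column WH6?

402

The long row with warehouse=WH04, sku=WH6 has qty=402.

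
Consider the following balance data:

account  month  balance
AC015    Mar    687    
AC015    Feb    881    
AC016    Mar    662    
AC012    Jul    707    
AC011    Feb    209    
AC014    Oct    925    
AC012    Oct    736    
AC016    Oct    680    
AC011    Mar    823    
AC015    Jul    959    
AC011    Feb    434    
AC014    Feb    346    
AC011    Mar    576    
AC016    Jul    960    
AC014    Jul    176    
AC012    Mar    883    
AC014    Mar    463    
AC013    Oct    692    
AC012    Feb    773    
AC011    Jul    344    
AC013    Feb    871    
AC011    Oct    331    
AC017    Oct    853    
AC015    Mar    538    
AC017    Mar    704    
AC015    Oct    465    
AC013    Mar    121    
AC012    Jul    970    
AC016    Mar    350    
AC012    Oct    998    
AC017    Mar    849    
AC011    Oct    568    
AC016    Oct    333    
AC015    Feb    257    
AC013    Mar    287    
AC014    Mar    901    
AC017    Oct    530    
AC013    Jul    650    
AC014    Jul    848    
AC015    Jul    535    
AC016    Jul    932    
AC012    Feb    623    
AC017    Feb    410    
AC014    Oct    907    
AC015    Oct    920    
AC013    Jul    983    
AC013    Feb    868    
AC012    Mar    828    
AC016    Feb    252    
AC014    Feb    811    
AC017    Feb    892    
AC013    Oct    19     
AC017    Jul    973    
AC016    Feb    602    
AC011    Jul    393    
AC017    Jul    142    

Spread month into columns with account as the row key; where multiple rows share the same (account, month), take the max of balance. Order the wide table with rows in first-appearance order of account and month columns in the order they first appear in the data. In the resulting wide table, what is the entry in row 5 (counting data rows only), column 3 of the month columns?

With rows in first-appearance order of account, row 5 is account=AC014. month columns in first-appearance order: Mar, Feb, Jul, Oct; column 3 is Jul.
Long rows with account=AC014, month=Jul: max(176, 848) = 848.

848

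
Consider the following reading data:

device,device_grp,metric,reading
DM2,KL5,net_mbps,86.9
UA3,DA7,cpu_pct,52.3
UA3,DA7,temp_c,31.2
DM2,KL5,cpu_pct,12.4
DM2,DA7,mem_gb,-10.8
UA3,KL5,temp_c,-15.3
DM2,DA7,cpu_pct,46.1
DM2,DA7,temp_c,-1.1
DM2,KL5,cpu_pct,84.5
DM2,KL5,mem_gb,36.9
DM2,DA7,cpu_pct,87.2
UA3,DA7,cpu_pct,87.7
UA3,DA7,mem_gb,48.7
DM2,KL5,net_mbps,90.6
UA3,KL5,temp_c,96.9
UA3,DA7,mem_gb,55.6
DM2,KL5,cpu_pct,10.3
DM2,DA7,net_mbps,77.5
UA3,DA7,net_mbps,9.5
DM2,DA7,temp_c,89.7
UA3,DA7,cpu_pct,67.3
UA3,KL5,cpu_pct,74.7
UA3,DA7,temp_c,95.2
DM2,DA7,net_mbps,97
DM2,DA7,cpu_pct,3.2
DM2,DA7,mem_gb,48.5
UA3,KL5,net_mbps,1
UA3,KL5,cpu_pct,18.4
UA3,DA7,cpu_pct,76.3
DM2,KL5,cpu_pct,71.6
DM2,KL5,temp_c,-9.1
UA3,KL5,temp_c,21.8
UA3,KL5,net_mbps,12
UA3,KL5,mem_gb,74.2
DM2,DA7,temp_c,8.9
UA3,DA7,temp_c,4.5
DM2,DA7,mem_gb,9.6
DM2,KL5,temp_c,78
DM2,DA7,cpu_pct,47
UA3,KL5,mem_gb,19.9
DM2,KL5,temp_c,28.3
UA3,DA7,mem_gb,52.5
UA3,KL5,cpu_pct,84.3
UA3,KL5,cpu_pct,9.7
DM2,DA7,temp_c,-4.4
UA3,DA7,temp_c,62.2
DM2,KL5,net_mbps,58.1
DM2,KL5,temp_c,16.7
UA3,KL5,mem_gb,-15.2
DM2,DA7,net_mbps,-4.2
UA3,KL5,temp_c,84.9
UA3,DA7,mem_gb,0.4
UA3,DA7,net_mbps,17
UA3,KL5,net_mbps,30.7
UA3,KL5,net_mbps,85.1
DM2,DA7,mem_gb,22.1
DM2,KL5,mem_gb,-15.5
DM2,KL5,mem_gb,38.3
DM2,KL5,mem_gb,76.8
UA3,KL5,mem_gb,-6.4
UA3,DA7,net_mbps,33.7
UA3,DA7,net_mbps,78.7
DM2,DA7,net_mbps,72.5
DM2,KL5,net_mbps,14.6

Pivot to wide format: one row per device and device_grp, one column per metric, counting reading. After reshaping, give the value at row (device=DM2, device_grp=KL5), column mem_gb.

Rows with device=DM2, device_grp=KL5 and metric=mem_gb: reading values are 36.9, -15.5, 38.3, 76.8.
4 rows match — count = 4.

4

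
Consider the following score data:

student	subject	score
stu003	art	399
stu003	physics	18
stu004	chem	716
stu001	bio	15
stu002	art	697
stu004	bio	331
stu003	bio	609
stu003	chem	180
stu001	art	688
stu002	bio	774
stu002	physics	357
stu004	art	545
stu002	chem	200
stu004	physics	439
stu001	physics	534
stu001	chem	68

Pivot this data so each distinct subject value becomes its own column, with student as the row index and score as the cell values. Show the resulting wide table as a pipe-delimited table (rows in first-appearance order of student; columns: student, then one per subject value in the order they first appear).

| student | art | physics | chem | bio |
| stu003 | 399 | 18 | 180 | 609 |
| stu004 | 545 | 439 | 716 | 331 |
| stu001 | 688 | 534 | 68 | 15 |
| stu002 | 697 | 357 | 200 | 774 |

Columns: student plus the 4 distinct subject values (art, physics, chem, bio).
For example, row stu003 column art takes score=399 from the long row (stu003, art).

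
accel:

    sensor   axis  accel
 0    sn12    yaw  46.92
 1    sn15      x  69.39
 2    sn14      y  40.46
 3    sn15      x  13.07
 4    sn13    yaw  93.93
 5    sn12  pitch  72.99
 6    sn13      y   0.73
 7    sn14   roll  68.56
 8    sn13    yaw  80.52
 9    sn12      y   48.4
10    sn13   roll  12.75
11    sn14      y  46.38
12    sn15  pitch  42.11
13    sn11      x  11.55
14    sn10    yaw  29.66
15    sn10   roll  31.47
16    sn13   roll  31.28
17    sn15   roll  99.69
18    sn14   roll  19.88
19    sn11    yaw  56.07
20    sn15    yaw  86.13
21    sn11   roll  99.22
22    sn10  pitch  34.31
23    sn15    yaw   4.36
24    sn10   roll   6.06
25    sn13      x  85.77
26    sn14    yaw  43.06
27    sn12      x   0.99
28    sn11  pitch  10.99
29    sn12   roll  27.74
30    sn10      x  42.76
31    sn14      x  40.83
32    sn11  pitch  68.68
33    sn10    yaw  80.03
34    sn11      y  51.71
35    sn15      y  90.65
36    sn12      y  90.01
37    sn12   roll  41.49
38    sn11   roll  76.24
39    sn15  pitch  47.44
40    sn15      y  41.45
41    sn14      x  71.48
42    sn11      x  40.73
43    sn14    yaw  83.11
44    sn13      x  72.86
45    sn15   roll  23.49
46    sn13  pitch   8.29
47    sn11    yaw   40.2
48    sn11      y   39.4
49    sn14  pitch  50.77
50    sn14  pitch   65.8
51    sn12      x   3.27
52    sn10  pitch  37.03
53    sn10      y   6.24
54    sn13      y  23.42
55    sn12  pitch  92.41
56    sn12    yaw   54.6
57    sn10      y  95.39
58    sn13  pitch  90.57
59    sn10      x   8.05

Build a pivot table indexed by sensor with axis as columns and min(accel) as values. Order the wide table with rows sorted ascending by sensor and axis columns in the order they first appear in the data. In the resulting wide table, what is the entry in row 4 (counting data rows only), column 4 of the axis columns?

8.29

With rows sorted ascending by sensor, row 4 is sensor=sn13. axis columns in first-appearance order: yaw, x, y, pitch, roll; column 4 is pitch.
Long rows with sensor=sn13, axis=pitch: min(8.29, 90.57) = 8.29.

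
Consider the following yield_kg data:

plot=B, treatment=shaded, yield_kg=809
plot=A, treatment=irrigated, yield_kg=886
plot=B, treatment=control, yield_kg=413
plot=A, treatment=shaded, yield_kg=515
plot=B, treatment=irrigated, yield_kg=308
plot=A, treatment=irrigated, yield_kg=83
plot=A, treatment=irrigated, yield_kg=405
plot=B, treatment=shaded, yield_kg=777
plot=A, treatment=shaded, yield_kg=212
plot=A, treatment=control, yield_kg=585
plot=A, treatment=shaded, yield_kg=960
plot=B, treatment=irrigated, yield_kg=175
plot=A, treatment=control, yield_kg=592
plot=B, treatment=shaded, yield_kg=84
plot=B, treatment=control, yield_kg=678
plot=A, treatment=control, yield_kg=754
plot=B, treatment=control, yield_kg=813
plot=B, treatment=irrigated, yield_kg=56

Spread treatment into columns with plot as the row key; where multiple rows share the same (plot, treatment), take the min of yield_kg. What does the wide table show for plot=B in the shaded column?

Rows with plot=B and treatment=shaded: yield_kg values are 809, 777, 84.
min(809, 777, 84) = 84.

84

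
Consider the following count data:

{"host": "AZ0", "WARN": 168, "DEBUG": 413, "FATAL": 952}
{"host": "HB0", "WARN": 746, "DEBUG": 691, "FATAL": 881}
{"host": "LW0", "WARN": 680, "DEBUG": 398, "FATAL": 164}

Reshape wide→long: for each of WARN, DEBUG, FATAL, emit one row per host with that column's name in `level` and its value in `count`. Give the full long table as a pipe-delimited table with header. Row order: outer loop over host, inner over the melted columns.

Each (host, column) pair becomes one row: 3 × 3 = 9 rows.
For example, (AZ0, WARN) → count=168.

| host | level | count |
| AZ0 | WARN | 168 |
| AZ0 | DEBUG | 413 |
| AZ0 | FATAL | 952 |
| HB0 | WARN | 746 |
| HB0 | DEBUG | 691 |
| HB0 | FATAL | 881 |
| LW0 | WARN | 680 |
| LW0 | DEBUG | 398 |
| LW0 | FATAL | 164 |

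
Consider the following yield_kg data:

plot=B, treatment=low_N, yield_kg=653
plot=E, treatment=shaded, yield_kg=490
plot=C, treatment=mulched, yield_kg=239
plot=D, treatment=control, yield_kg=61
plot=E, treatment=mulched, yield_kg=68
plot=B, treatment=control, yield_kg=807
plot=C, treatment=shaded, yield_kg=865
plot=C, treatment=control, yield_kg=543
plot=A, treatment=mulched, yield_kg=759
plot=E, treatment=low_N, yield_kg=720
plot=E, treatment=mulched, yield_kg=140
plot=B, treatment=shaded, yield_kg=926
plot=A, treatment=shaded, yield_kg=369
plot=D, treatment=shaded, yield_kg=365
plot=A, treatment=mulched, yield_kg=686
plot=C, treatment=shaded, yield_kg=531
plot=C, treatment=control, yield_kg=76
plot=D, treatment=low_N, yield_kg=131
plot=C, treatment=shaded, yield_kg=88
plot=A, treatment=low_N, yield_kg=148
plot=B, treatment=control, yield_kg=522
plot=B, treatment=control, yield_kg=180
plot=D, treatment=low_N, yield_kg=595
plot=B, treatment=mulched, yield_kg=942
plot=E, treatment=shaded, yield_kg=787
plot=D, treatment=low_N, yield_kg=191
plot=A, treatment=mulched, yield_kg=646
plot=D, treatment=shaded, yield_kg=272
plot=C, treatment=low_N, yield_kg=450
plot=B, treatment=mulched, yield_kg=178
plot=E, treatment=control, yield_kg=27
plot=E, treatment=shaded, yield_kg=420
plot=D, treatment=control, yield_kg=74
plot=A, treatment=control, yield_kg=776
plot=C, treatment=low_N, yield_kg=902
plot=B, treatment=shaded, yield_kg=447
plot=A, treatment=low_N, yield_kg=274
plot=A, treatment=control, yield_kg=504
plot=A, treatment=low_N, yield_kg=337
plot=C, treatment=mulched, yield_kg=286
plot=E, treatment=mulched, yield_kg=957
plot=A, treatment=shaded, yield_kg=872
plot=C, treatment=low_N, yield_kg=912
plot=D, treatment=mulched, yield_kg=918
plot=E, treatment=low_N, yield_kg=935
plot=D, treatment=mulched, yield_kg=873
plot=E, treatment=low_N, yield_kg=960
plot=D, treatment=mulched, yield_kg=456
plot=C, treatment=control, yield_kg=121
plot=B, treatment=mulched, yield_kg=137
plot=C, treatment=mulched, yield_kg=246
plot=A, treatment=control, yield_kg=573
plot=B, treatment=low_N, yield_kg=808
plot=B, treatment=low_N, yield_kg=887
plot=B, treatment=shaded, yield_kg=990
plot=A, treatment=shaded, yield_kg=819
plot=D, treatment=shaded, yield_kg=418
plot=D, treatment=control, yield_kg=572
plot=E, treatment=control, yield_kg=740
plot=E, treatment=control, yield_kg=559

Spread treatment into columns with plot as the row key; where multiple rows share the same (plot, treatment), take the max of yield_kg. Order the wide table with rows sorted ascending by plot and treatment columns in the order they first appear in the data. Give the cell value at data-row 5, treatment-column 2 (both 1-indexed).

787

With rows sorted ascending by plot, row 5 is plot=E. treatment columns in first-appearance order: low_N, shaded, mulched, control; column 2 is shaded.
Long rows with plot=E, treatment=shaded: max(490, 787, 420) = 787.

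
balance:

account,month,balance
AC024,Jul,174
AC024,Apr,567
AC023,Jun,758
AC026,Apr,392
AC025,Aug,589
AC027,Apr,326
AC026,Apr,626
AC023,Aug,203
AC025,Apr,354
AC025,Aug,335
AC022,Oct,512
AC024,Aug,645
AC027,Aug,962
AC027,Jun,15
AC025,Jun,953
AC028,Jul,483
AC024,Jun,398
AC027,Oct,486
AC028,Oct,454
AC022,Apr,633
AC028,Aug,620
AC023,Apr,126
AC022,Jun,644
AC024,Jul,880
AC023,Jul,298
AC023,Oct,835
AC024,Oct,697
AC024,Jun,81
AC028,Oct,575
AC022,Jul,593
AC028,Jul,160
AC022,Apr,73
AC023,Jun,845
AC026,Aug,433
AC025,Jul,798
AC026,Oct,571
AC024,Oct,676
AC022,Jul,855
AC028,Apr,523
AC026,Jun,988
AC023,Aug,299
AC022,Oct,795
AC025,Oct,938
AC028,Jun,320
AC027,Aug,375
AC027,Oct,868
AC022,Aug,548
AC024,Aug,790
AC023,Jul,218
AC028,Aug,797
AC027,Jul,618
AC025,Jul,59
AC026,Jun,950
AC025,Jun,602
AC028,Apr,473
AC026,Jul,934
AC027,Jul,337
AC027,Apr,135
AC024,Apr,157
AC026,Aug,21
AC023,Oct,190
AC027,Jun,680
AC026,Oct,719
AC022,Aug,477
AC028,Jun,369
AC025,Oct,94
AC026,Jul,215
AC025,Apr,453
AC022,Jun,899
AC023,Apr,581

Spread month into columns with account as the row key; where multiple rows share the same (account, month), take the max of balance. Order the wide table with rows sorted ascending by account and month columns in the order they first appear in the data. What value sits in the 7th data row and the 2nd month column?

523

With rows sorted ascending by account, row 7 is account=AC028. month columns in first-appearance order: Jul, Apr, Jun, Aug, Oct; column 2 is Apr.
Long rows with account=AC028, month=Apr: max(523, 473) = 523.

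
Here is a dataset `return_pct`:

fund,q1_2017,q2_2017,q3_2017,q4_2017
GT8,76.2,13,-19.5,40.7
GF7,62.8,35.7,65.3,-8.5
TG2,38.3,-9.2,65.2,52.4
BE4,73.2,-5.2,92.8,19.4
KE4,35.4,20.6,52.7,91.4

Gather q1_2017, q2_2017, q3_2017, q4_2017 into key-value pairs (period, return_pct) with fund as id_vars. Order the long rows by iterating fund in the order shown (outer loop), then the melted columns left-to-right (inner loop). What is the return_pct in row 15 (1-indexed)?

92.8

20 rows total (5 × 4). Row 15: index ⌊(15-1)/4⌋ = 3 into fund → BE4; (15-1) mod 4 = 2 into the melted columns → q3_2017.
So row 15 is (BE4, q3_2017, 92.8); return_pct = 92.8.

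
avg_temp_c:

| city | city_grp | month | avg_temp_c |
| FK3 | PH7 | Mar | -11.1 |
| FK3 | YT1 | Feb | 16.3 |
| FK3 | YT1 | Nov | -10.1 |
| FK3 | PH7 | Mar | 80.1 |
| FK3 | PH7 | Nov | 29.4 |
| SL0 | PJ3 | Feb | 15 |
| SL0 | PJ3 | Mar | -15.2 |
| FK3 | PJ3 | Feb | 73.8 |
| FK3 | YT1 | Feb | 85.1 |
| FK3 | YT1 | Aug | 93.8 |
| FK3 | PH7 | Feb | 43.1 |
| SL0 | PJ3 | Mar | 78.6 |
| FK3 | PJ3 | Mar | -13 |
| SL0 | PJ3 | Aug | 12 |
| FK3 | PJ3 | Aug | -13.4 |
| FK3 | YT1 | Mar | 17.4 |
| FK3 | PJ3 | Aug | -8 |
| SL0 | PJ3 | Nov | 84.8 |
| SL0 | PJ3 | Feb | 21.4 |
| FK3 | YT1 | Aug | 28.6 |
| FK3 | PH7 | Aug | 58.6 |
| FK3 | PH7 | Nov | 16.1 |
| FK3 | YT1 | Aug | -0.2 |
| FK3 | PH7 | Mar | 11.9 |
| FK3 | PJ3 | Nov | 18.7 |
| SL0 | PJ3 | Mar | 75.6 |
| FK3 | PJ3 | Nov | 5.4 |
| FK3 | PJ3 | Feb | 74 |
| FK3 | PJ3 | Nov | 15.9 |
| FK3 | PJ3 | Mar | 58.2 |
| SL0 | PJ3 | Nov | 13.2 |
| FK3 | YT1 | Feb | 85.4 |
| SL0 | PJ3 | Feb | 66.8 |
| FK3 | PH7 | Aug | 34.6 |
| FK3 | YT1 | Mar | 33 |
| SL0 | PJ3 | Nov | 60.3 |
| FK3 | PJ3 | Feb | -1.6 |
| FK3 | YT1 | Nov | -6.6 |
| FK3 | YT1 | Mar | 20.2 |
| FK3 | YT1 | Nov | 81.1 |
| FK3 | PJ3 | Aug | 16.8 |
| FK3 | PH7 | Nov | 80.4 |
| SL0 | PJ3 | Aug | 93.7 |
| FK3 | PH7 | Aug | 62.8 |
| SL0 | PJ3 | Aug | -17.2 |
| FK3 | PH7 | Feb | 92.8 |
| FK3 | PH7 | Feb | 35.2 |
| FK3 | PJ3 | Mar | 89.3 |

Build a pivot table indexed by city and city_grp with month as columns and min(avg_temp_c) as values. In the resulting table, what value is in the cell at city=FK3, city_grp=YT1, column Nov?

-10.1

Rows with city=FK3, city_grp=YT1 and month=Nov: avg_temp_c values are -10.1, -6.6, 81.1.
min(-10.1, -6.6, 81.1) = -10.1.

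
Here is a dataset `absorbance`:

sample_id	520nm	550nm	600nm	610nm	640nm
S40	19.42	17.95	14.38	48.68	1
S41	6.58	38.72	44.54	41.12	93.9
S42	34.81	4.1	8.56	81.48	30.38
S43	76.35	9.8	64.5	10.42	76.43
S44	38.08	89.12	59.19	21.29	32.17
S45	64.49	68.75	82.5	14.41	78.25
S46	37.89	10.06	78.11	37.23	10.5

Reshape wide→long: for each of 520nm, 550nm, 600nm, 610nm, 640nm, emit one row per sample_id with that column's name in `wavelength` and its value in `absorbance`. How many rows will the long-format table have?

35

7 sample_id values × 5 melted columns = 35 rows.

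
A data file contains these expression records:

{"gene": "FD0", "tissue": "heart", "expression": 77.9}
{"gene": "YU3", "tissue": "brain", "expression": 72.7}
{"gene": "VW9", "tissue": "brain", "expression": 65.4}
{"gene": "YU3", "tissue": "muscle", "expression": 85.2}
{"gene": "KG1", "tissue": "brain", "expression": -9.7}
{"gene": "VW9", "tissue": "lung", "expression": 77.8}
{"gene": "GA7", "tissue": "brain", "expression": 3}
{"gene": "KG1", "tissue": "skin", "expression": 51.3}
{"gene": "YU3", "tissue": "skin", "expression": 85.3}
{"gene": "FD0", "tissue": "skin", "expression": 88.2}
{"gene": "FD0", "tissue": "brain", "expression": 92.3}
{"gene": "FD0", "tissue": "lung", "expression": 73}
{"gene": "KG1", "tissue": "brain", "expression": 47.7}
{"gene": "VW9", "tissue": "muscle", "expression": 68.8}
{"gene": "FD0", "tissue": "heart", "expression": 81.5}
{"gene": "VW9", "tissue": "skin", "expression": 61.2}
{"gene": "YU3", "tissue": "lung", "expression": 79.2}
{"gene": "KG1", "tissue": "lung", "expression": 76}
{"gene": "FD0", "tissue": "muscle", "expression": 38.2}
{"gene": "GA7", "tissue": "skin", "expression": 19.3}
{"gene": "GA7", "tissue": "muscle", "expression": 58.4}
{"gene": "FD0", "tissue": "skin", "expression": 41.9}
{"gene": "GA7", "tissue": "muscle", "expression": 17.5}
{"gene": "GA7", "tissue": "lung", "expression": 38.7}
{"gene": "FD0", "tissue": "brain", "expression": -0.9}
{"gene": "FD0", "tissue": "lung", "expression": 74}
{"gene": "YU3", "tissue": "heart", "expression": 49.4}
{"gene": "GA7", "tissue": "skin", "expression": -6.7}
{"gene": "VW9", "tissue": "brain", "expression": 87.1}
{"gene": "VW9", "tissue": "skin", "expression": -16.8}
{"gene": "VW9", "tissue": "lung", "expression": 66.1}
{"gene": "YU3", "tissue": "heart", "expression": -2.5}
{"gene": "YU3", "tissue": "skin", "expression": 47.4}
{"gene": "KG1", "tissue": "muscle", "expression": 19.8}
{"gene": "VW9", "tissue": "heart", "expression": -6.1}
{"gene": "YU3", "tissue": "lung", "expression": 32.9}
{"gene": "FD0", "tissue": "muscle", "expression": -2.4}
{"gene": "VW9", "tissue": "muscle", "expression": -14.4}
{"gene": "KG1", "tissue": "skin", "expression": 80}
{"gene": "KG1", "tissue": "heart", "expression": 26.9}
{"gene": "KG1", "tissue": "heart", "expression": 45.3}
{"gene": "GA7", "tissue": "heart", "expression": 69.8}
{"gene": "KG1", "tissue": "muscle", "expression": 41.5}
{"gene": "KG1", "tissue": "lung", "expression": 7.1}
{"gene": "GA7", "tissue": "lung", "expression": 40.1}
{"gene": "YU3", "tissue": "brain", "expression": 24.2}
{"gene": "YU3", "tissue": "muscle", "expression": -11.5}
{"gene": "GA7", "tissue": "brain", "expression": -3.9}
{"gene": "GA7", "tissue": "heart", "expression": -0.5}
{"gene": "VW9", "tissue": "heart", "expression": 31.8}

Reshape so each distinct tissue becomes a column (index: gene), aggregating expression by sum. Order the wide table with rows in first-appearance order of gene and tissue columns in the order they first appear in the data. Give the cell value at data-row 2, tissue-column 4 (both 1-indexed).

With rows in first-appearance order of gene, row 2 is gene=YU3. tissue columns in first-appearance order: heart, brain, muscle, lung, skin; column 4 is lung.
Long rows with gene=YU3, tissue=lung: 79.2 + 32.9 = 112.1.

112.1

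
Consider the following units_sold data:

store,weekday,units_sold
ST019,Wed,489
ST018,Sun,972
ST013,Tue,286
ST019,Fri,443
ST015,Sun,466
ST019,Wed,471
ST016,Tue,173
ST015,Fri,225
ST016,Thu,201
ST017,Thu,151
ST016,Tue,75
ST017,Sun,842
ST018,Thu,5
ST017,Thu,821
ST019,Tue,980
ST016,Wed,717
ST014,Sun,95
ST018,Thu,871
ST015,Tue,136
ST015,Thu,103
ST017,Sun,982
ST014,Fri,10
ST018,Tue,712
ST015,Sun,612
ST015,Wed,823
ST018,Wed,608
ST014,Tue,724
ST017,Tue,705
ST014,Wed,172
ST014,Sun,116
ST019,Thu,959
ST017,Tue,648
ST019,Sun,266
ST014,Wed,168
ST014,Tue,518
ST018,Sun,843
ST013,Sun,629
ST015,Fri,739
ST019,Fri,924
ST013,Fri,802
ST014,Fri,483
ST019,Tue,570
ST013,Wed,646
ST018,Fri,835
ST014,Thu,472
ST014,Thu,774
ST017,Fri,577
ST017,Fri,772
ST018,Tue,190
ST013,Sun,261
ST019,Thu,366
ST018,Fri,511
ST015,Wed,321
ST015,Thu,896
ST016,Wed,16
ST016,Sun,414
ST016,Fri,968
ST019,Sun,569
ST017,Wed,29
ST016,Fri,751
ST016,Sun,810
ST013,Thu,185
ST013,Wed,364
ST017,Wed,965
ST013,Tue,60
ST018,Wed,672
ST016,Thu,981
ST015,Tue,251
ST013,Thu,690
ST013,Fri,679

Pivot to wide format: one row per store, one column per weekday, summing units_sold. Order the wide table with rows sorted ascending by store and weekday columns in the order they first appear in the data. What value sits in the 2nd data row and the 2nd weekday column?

211

With rows sorted ascending by store, row 2 is store=ST014. weekday columns in first-appearance order: Wed, Sun, Tue, Fri, Thu; column 2 is Sun.
Long rows with store=ST014, weekday=Sun: 95 + 116 = 211.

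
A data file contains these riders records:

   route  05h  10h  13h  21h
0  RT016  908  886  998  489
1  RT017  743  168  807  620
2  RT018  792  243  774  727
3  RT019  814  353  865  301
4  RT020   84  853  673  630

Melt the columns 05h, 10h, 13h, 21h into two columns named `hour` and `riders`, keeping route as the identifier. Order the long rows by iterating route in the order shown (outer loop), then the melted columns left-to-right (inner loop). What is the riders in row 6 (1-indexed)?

20 rows total (5 × 4). Row 6: index ⌊(6-1)/4⌋ = 1 into route → RT017; (6-1) mod 4 = 1 into the melted columns → 10h.
So row 6 is (RT017, 10h, 168); riders = 168.

168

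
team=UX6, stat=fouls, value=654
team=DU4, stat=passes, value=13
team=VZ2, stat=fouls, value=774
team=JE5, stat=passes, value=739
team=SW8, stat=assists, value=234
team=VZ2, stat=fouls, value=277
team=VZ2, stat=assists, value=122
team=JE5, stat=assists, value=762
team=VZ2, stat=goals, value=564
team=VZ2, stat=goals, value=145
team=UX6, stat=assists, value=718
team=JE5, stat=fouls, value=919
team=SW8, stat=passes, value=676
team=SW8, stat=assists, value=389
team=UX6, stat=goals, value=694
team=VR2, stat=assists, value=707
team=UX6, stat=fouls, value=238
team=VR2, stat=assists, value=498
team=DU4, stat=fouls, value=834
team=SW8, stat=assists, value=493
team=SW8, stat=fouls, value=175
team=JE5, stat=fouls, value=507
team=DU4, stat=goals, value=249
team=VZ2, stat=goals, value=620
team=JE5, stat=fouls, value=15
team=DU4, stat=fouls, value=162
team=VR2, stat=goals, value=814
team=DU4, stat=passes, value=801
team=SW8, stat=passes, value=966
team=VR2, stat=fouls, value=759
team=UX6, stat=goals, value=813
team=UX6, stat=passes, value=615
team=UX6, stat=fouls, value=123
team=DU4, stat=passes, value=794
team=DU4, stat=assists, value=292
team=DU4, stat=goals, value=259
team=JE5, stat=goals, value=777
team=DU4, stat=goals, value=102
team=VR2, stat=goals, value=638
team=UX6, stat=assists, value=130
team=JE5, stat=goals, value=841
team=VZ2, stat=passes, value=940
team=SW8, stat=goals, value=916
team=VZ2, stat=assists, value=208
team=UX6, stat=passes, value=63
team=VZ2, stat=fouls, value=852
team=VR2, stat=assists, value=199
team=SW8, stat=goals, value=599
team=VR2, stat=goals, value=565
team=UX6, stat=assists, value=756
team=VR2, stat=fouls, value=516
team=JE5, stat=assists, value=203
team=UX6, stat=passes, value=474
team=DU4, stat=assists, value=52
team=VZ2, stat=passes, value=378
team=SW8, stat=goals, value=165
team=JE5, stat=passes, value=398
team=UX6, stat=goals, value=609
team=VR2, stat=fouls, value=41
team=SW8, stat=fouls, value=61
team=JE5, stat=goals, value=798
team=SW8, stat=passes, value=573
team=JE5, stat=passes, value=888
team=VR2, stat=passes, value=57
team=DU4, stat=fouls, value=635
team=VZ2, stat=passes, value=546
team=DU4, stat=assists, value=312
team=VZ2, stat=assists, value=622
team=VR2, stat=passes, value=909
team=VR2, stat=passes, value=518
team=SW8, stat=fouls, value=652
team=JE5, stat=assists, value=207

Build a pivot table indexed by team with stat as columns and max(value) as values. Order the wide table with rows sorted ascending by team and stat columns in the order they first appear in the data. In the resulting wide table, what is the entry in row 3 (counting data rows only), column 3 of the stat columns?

With rows sorted ascending by team, row 3 is team=SW8. stat columns in first-appearance order: fouls, passes, assists, goals; column 3 is assists.
Long rows with team=SW8, stat=assists: max(234, 389, 493) = 493.

493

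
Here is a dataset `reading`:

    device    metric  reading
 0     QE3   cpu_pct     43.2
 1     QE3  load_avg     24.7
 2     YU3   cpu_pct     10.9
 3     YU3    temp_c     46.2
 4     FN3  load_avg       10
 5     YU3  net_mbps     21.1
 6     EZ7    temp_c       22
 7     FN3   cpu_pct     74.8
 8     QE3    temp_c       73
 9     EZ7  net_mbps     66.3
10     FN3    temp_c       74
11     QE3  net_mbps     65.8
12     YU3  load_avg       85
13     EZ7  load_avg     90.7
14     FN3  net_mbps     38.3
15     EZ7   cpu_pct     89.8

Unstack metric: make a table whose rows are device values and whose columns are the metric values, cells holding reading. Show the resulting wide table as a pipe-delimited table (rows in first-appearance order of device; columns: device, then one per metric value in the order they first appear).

| device | cpu_pct | load_avg | temp_c | net_mbps |
| QE3 | 43.2 | 24.7 | 73 | 65.8 |
| YU3 | 10.9 | 85 | 46.2 | 21.1 |
| FN3 | 74.8 | 10 | 74 | 38.3 |
| EZ7 | 89.8 | 90.7 | 22 | 66.3 |

Columns: device plus the 4 distinct metric values (cpu_pct, load_avg, temp_c, net_mbps).
For example, row QE3 column cpu_pct takes reading=43.2 from the long row (QE3, cpu_pct).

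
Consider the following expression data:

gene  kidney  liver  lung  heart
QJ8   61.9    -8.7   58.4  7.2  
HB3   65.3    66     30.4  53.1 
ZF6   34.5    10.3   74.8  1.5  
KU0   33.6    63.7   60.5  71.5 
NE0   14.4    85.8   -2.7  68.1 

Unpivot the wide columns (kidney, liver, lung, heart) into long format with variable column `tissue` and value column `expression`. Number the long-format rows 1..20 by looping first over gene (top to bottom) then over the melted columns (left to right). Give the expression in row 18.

20 rows total (5 × 4). Row 18: index ⌊(18-1)/4⌋ = 4 into gene → NE0; (18-1) mod 4 = 1 into the melted columns → liver.
So row 18 is (NE0, liver, 85.8); expression = 85.8.

85.8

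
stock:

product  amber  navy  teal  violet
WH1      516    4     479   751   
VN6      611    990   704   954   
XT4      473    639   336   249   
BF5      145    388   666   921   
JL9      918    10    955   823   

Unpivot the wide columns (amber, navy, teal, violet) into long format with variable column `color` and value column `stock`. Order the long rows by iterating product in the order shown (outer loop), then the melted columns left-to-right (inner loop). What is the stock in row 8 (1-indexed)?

20 rows total (5 × 4). Row 8: index ⌊(8-1)/4⌋ = 1 into product → VN6; (8-1) mod 4 = 3 into the melted columns → violet.
So row 8 is (VN6, violet, 954); stock = 954.

954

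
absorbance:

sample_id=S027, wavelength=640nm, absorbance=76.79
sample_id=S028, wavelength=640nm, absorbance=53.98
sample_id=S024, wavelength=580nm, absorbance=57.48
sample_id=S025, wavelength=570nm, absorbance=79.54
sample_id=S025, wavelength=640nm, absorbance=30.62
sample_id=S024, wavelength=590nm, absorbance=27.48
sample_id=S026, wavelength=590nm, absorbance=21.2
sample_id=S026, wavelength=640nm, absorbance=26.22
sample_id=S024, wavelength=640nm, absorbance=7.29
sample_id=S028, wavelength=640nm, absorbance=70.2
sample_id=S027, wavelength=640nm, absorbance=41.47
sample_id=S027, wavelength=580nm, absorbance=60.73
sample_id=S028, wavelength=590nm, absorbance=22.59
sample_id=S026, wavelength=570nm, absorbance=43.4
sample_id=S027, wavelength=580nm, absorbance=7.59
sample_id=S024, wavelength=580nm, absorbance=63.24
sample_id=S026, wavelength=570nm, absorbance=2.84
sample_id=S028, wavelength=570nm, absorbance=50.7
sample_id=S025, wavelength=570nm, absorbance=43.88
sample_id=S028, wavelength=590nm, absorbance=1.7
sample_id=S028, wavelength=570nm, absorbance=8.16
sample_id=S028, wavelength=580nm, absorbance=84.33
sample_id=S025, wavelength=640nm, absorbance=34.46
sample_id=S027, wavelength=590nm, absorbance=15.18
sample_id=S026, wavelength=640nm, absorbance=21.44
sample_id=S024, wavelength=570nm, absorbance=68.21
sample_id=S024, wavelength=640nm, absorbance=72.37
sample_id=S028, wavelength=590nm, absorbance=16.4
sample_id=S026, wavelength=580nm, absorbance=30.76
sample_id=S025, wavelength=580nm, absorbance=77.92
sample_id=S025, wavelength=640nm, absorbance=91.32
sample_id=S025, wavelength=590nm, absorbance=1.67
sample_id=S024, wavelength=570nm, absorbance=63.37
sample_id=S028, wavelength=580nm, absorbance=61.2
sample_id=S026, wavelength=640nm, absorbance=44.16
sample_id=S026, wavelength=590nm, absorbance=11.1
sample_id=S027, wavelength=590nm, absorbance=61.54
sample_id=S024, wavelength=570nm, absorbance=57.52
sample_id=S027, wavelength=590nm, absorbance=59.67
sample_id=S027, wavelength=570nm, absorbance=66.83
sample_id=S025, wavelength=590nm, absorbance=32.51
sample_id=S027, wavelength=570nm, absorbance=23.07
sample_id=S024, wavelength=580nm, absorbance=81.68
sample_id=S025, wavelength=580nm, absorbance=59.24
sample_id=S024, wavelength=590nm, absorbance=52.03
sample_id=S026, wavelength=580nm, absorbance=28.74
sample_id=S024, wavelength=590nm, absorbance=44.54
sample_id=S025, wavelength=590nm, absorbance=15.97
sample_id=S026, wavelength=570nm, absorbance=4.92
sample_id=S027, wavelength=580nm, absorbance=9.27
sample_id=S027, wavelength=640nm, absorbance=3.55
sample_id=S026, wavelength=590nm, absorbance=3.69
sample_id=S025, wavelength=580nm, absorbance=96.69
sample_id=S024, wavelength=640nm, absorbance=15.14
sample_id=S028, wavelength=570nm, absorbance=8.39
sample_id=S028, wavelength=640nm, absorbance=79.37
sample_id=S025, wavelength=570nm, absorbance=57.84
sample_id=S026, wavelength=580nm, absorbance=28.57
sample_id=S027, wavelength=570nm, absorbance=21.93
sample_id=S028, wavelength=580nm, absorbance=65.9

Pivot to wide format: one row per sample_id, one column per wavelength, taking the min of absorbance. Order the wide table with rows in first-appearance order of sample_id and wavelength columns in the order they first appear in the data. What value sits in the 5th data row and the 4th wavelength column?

With rows in first-appearance order of sample_id, row 5 is sample_id=S026. wavelength columns in first-appearance order: 640nm, 580nm, 570nm, 590nm; column 4 is 590nm.
Long rows with sample_id=S026, wavelength=590nm: min(21.2, 11.1, 3.69) = 3.69.

3.69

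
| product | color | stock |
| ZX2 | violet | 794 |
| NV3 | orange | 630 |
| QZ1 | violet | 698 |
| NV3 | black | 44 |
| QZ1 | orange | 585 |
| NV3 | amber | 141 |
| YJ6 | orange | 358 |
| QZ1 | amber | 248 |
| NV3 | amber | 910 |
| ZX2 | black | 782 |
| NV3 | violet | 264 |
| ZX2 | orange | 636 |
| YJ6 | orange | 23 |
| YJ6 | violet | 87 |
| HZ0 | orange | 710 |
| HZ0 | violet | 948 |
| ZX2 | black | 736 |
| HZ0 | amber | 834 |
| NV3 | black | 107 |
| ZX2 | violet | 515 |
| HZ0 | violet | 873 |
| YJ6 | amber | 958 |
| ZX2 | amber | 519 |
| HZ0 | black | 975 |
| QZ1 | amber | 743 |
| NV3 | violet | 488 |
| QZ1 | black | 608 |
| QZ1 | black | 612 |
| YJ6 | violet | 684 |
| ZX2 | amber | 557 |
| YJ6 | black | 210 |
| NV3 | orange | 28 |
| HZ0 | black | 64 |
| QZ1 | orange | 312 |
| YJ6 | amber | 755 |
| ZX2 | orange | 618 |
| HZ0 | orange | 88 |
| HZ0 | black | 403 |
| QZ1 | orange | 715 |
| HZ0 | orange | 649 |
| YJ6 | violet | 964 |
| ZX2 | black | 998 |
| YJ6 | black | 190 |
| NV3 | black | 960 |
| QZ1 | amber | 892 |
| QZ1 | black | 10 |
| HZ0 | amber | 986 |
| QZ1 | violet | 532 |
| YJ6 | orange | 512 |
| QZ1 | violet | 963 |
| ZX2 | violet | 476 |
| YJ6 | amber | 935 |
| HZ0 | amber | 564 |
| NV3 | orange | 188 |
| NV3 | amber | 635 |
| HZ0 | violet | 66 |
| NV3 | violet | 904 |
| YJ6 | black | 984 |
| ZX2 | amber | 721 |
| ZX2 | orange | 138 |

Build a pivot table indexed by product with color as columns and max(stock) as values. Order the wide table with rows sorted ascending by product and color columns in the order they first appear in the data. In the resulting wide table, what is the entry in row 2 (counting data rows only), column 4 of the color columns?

With rows sorted ascending by product, row 2 is product=NV3. color columns in first-appearance order: violet, orange, black, amber; column 4 is amber.
Long rows with product=NV3, color=amber: max(141, 910, 635) = 910.

910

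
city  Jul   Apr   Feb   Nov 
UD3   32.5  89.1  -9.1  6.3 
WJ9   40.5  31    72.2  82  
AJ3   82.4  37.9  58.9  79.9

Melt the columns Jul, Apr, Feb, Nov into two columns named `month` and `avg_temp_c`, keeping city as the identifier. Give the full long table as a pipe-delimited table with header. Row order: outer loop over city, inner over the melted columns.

| city | month | avg_temp_c |
| UD3 | Jul | 32.5 |
| UD3 | Apr | 89.1 |
| UD3 | Feb | -9.1 |
| UD3 | Nov | 6.3 |
| WJ9 | Jul | 40.5 |
| WJ9 | Apr | 31 |
| WJ9 | Feb | 72.2 |
| WJ9 | Nov | 82 |
| AJ3 | Jul | 82.4 |
| AJ3 | Apr | 37.9 |
| AJ3 | Feb | 58.9 |
| AJ3 | Nov | 79.9 |

Each (city, column) pair becomes one row: 3 × 4 = 12 rows.
For example, (UD3, Jul) → avg_temp_c=32.5.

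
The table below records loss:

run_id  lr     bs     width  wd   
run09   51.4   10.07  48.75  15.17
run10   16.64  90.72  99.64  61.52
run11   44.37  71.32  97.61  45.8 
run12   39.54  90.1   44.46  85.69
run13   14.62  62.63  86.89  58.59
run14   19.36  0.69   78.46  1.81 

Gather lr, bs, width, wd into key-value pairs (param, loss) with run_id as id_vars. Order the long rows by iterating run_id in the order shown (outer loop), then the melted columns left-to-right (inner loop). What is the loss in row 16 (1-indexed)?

85.69

24 rows total (6 × 4). Row 16: index ⌊(16-1)/4⌋ = 3 into run_id → run12; (16-1) mod 4 = 3 into the melted columns → wd.
So row 16 is (run12, wd, 85.69); loss = 85.69.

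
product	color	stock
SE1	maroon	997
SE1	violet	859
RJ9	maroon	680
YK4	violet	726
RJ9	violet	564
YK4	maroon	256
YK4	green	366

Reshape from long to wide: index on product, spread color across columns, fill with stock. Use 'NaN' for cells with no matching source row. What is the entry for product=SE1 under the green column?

No long-format row has product=SE1 and color=green, so the cell is NaN.

NaN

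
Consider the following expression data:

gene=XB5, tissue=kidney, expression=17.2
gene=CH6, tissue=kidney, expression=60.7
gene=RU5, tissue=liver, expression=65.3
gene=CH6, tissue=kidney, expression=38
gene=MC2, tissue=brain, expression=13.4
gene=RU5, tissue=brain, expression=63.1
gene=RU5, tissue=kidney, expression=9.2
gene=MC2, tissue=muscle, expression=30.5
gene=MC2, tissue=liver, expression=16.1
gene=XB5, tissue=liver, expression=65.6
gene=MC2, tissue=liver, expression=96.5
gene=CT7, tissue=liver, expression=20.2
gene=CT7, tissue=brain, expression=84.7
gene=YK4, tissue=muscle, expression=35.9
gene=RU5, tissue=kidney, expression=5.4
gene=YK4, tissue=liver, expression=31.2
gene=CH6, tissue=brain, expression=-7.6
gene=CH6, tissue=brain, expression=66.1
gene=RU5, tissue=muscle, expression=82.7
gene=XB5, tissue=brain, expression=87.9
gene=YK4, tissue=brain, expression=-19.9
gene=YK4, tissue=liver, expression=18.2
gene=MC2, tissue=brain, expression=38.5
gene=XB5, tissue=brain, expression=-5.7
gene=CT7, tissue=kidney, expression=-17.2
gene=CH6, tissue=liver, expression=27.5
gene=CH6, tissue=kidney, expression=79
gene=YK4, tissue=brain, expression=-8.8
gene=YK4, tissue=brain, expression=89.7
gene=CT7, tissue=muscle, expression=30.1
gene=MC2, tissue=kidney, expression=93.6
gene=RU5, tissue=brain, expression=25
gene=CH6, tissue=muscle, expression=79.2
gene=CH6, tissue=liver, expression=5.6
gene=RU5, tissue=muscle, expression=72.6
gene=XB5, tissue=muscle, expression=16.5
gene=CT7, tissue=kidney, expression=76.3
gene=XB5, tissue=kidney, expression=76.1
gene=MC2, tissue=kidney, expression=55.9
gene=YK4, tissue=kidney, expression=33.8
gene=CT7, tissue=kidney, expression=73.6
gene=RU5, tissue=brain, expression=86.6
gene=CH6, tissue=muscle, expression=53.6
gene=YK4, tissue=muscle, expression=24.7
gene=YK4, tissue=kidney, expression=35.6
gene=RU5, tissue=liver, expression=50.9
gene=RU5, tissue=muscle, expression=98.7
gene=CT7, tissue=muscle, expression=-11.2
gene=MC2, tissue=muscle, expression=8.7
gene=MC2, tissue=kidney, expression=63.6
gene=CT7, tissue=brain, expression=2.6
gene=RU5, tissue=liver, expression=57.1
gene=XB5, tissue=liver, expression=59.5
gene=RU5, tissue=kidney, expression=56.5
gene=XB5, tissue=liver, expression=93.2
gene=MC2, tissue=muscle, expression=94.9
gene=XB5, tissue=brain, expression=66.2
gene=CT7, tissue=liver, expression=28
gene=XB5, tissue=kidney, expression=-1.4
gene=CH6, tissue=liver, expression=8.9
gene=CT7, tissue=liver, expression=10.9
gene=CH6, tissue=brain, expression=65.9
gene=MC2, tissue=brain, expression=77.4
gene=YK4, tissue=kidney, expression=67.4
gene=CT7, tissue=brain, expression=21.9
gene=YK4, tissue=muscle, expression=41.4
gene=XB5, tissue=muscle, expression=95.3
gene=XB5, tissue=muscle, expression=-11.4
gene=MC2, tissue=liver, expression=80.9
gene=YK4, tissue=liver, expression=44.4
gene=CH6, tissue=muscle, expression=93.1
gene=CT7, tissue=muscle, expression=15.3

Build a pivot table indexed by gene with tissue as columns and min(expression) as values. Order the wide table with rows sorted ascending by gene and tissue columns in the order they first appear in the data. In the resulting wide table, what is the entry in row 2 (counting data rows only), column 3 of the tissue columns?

With rows sorted ascending by gene, row 2 is gene=CT7. tissue columns in first-appearance order: kidney, liver, brain, muscle; column 3 is brain.
Long rows with gene=CT7, tissue=brain: min(84.7, 2.6, 21.9) = 2.6.

2.6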